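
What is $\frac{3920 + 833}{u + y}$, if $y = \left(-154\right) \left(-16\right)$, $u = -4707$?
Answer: $- \frac{4753}{2243} \approx -2.119$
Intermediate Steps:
$y = 2464$
$\frac{3920 + 833}{u + y} = \frac{3920 + 833}{-4707 + 2464} = \frac{4753}{-2243} = 4753 \left(- \frac{1}{2243}\right) = - \frac{4753}{2243}$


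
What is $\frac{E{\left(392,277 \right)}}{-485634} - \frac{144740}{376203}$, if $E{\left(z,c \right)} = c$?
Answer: $- \frac{7821652599}{20299663078} \approx -0.38531$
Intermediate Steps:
$\frac{E{\left(392,277 \right)}}{-485634} - \frac{144740}{376203} = \frac{277}{-485634} - \frac{144740}{376203} = 277 \left(- \frac{1}{485634}\right) - \frac{144740}{376203} = - \frac{277}{485634} - \frac{144740}{376203} = - \frac{7821652599}{20299663078}$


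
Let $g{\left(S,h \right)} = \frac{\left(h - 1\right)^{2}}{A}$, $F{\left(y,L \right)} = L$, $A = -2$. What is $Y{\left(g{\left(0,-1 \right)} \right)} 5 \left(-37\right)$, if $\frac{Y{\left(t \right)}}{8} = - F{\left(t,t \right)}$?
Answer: $-2960$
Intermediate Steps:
$g{\left(S,h \right)} = - \frac{\left(-1 + h\right)^{2}}{2}$ ($g{\left(S,h \right)} = \frac{\left(h - 1\right)^{2}}{-2} = \left(-1 + h\right)^{2} \left(- \frac{1}{2}\right) = - \frac{\left(-1 + h\right)^{2}}{2}$)
$Y{\left(t \right)} = - 8 t$ ($Y{\left(t \right)} = 8 \left(- t\right) = - 8 t$)
$Y{\left(g{\left(0,-1 \right)} \right)} 5 \left(-37\right) = - 8 \left(- \frac{\left(-1 - 1\right)^{2}}{2}\right) 5 \left(-37\right) = - 8 \left(- \frac{\left(-2\right)^{2}}{2}\right) 5 \left(-37\right) = - 8 \left(\left(- \frac{1}{2}\right) 4\right) 5 \left(-37\right) = \left(-8\right) \left(-2\right) 5 \left(-37\right) = 16 \cdot 5 \left(-37\right) = 80 \left(-37\right) = -2960$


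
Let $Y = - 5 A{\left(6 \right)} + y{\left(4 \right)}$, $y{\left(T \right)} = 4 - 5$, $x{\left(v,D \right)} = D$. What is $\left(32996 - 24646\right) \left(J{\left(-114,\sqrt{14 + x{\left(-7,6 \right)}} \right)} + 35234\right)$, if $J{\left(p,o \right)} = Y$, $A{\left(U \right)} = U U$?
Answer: $292692550$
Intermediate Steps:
$y{\left(T \right)} = -1$
$A{\left(U \right)} = U^{2}$
$Y = -181$ ($Y = - 5 \cdot 6^{2} - 1 = \left(-5\right) 36 - 1 = -180 - 1 = -181$)
$J{\left(p,o \right)} = -181$
$\left(32996 - 24646\right) \left(J{\left(-114,\sqrt{14 + x{\left(-7,6 \right)}} \right)} + 35234\right) = \left(32996 - 24646\right) \left(-181 + 35234\right) = 8350 \cdot 35053 = 292692550$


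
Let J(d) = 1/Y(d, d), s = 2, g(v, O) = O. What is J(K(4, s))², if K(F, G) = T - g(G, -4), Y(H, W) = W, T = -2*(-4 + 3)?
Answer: 1/36 ≈ 0.027778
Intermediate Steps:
T = 2 (T = -2*(-1) = 2)
K(F, G) = 6 (K(F, G) = 2 - 1*(-4) = 2 + 4 = 6)
J(d) = 1/d
J(K(4, s))² = (1/6)² = (⅙)² = 1/36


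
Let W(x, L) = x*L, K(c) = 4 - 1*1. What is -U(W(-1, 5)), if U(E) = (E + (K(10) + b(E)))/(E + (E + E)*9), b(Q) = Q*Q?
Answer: 23/95 ≈ 0.24211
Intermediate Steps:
K(c) = 3 (K(c) = 4 - 1 = 3)
b(Q) = Q²
W(x, L) = L*x
U(E) = (3 + E + E²)/(19*E) (U(E) = (E + (3 + E²))/(E + (E + E)*9) = (3 + E + E²)/(E + (2*E)*9) = (3 + E + E²)/(E + 18*E) = (3 + E + E²)/((19*E)) = (3 + E + E²)*(1/(19*E)) = (3 + E + E²)/(19*E))
-U(W(-1, 5)) = -(3 + 5*(-1) + (5*(-1))²)/(19*(5*(-1))) = -(3 - 5 + (-5)²)/(19*(-5)) = -(-1)*(3 - 5 + 25)/(19*5) = -(-1)*23/(19*5) = -1*(-23/95) = 23/95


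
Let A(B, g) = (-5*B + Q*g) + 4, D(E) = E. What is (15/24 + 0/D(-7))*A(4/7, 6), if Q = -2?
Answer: -95/14 ≈ -6.7857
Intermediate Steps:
A(B, g) = 4 - 5*B - 2*g (A(B, g) = (-5*B - 2*g) + 4 = 4 - 5*B - 2*g)
(15/24 + 0/D(-7))*A(4/7, 6) = (15/24 + 0/(-7))*(4 - 20/7 - 2*6) = (15*(1/24) + 0*(-1/7))*(4 - 20/7 - 12) = (5/8 + 0)*(4 - 5*4/7 - 12) = 5*(4 - 20/7 - 12)/8 = (5/8)*(-76/7) = -95/14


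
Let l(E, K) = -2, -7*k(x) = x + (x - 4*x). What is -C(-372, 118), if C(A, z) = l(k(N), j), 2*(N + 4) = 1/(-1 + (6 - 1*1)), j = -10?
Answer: 2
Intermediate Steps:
N = -31/8 (N = -4 + 1/(2*(-1 + (6 - 1*1))) = -4 + 1/(2*(-1 + (6 - 1))) = -4 + 1/(2*(-1 + 5)) = -4 + (½)/4 = -4 + (½)*(¼) = -4 + ⅛ = -31/8 ≈ -3.8750)
k(x) = 2*x/7 (k(x) = -(x + (x - 4*x))/7 = -(x - 3*x)/7 = -(-2)*x/7 = 2*x/7)
C(A, z) = -2
-C(-372, 118) = -1*(-2) = 2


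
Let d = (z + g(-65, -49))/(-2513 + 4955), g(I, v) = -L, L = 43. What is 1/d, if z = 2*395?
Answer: 814/249 ≈ 3.2691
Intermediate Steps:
g(I, v) = -43 (g(I, v) = -1*43 = -43)
z = 790
d = 249/814 (d = (790 - 43)/(-2513 + 4955) = 747/2442 = 747*(1/2442) = 249/814 ≈ 0.30590)
1/d = 1/(249/814) = 814/249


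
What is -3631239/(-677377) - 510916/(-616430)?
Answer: 1292243702051/208777752055 ≈ 6.1896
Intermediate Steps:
-3631239/(-677377) - 510916/(-616430) = -3631239*(-1/677377) - 510916*(-1/616430) = 3631239/677377 + 255458/308215 = 1292243702051/208777752055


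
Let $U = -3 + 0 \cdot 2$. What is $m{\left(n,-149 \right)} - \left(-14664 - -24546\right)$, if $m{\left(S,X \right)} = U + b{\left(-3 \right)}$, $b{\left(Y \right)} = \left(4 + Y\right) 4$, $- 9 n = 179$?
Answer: $-9881$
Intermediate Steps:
$n = - \frac{179}{9}$ ($n = \left(- \frac{1}{9}\right) 179 = - \frac{179}{9} \approx -19.889$)
$U = -3$ ($U = -3 + 0 = -3$)
$b{\left(Y \right)} = 16 + 4 Y$
$m{\left(S,X \right)} = 1$ ($m{\left(S,X \right)} = -3 + \left(16 + 4 \left(-3\right)\right) = -3 + \left(16 - 12\right) = -3 + 4 = 1$)
$m{\left(n,-149 \right)} - \left(-14664 - -24546\right) = 1 - \left(-14664 - -24546\right) = 1 - \left(-14664 + 24546\right) = 1 - 9882 = -9881$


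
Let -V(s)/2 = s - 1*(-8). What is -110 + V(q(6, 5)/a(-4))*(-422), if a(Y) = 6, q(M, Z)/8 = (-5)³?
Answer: -402074/3 ≈ -1.3402e+5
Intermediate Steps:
q(M, Z) = -1000 (q(M, Z) = 8*(-5)³ = 8*(-125) = -1000)
V(s) = -16 - 2*s (V(s) = -2*(s - 1*(-8)) = -2*(s + 8) = -2*(8 + s) = -16 - 2*s)
-110 + V(q(6, 5)/a(-4))*(-422) = -110 + (-16 - (-2000)/6)*(-422) = -110 + (-16 - 2*(-500/3))*(-422) = -110 + (-16 + 1000/3)*(-422) = -110 + (952/3)*(-422) = -110 - 401744/3 = -402074/3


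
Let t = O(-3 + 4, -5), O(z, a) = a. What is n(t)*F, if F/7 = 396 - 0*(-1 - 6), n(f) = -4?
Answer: -11088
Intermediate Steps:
t = -5
F = 2772 (F = 7*(396 - 0*(-1 - 6)) = 7*(396 - 0*(-7)) = 7*(396 - 1*0) = 7*(396 + 0) = 7*396 = 2772)
n(t)*F = -4*2772 = -11088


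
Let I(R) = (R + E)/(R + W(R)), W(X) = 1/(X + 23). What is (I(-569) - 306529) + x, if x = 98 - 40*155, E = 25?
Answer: -5713314053/18275 ≈ -3.1263e+5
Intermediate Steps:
W(X) = 1/(23 + X)
x = -6102 (x = 98 - 6200 = -6102)
I(R) = (25 + R)/(R + 1/(23 + R)) (I(R) = (R + 25)/(R + 1/(23 + R)) = (25 + R)/(R + 1/(23 + R)))
(I(-569) - 306529) + x = ((23 - 569)*(25 - 569)/(1 - 569*(23 - 569)) - 306529) - 6102 = (-546*(-544)/(1 - 569*(-546)) - 306529) - 6102 = (-546*(-544)/(1 + 310674) - 306529) - 6102 = (-546*(-544)/310675 - 306529) - 6102 = ((1/310675)*(-546)*(-544) - 306529) - 6102 = (17472/18275 - 306529) - 6102 = -5601800003/18275 - 6102 = -5713314053/18275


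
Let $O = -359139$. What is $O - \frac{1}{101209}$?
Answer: $- \frac{36348099052}{101209} \approx -3.5914 \cdot 10^{5}$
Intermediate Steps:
$O - \frac{1}{101209} = -359139 - \frac{1}{101209} = - \frac{36348099052}{101209}$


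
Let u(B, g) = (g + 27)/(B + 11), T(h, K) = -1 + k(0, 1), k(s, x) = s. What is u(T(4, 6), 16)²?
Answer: 1849/100 ≈ 18.490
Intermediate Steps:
T(h, K) = -1 (T(h, K) = -1 + 0 = -1)
u(B, g) = (27 + g)/(11 + B)
u(T(4, 6), 16)² = ((27 + 16)/(11 - 1))² = (43/10)² = 1849/100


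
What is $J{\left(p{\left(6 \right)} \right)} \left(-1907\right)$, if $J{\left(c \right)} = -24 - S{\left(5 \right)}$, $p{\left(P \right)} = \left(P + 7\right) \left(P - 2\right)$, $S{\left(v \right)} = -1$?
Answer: $43861$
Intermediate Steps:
$p{\left(P \right)} = \left(-2 + P\right) \left(7 + P\right)$ ($p{\left(P \right)} = \left(7 + P\right) \left(-2 + P\right) = \left(-2 + P\right) \left(7 + P\right)$)
$J{\left(c \right)} = -23$ ($J{\left(c \right)} = -24 - -1 = -24 + 1 = -23$)
$J{\left(p{\left(6 \right)} \right)} \left(-1907\right) = \left(-23\right) \left(-1907\right) = 43861$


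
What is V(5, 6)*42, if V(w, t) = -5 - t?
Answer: -462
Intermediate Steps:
V(5, 6)*42 = (-5 - 1*6)*42 = (-5 - 6)*42 = -11*42 = -462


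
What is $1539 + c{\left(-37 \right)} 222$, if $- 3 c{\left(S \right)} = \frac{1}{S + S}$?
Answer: $1540$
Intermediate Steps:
$c{\left(S \right)} = - \frac{1}{6 S}$ ($c{\left(S \right)} = - \frac{1}{3 \left(S + S\right)} = - \frac{1}{3 \cdot 2 S} = - \frac{\frac{1}{2} \frac{1}{S}}{3} = - \frac{1}{6 S}$)
$1539 + c{\left(-37 \right)} 222 = 1539 + - \frac{1}{6 \left(-37\right)} 222 = 1539 + \left(- \frac{1}{6}\right) \left(- \frac{1}{37}\right) 222 = 1539 + \frac{1}{222} \cdot 222 = 1539 + 1 = 1540$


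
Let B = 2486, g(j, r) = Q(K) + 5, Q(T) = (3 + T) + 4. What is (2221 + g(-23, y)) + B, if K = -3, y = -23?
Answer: 4716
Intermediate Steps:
Q(T) = 7 + T
g(j, r) = 9 (g(j, r) = (7 - 3) + 5 = 4 + 5 = 9)
(2221 + g(-23, y)) + B = (2221 + 9) + 2486 = 2230 + 2486 = 4716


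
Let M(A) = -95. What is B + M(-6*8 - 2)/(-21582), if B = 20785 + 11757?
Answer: 702321539/21582 ≈ 32542.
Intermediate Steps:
B = 32542
B + M(-6*8 - 2)/(-21582) = 32542 - 95/(-21582) = 32542 - 95*(-1/21582) = 32542 + 95/21582 = 702321539/21582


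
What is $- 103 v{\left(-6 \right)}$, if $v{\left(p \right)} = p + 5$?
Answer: $103$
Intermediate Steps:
$v{\left(p \right)} = 5 + p$
$- 103 v{\left(-6 \right)} = - 103 \left(5 - 6\right) = \left(-103\right) \left(-1\right) = 103$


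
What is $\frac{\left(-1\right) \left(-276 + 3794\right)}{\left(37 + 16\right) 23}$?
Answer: $- \frac{3518}{1219} \approx -2.886$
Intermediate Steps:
$\frac{\left(-1\right) \left(-276 + 3794\right)}{\left(37 + 16\right) 23} = \frac{\left(-1\right) 3518}{53 \cdot 23} = - \frac{3518}{1219}$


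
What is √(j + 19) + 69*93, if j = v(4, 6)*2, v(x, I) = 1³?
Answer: 6417 + √21 ≈ 6421.6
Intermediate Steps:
v(x, I) = 1
j = 2 (j = 1*2 = 2)
√(j + 19) + 69*93 = √(2 + 19) + 69*93 = √21 + 6417 = 6417 + √21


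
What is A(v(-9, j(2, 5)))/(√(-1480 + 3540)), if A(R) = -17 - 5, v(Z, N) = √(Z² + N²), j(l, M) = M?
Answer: -11*√515/515 ≈ -0.48472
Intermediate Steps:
v(Z, N) = √(N² + Z²)
A(R) = -22
A(v(-9, j(2, 5)))/(√(-1480 + 3540)) = -22/√(-1480 + 3540) = -22*√515/1030 = -11*√515/515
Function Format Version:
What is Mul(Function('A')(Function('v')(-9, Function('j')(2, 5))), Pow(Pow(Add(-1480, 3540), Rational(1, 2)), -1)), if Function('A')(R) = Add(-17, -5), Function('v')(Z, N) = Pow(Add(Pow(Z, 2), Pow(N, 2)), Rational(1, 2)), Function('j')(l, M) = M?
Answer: Mul(Rational(-11, 515), Pow(515, Rational(1, 2))) ≈ -0.48472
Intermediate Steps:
Function('v')(Z, N) = Pow(Add(Pow(N, 2), Pow(Z, 2)), Rational(1, 2))
Function('A')(R) = -22
Mul(Function('A')(Function('v')(-9, Function('j')(2, 5))), Pow(Pow(Add(-1480, 3540), Rational(1, 2)), -1)) = Mul(-22, Pow(Pow(Add(-1480, 3540), Rational(1, 2)), -1)) = Mul(-22, Pow(Pow(2060, Rational(1, 2)), -1)) = Mul(-22, Pow(Mul(2, Pow(515, Rational(1, 2))), -1)) = Mul(-22, Mul(Rational(1, 1030), Pow(515, Rational(1, 2)))) = Mul(Rational(-11, 515), Pow(515, Rational(1, 2)))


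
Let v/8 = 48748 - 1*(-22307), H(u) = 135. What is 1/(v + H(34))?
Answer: 1/568575 ≈ 1.7588e-6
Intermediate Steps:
v = 568440 (v = 8*(48748 - 1*(-22307)) = 8*(48748 + 22307) = 8*71055 = 568440)
1/(v + H(34)) = 1/(568440 + 135) = 1/568575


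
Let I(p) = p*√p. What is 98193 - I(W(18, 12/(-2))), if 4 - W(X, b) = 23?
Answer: 98193 + 19*I*√19 ≈ 98193.0 + 82.819*I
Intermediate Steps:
W(X, b) = -19 (W(X, b) = 4 - 1*23 = 4 - 23 = -19)
I(p) = p^(3/2)
98193 - I(W(18, 12/(-2))) = 98193 - (-19)^(3/2) = 98193 - (-19)*I*√19 = 98193 + 19*I*√19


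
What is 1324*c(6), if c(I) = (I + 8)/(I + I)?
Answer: 4634/3 ≈ 1544.7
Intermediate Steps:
c(I) = (8 + I)/(2*I) (c(I) = (8 + I)/((2*I)) = (8 + I)*(1/(2*I)) = (8 + I)/(2*I))
1324*c(6) = 1324*((1/2)*(8 + 6)/6) = 1324*((1/2)*(1/6)*14) = 1324*(7/6) = 4634/3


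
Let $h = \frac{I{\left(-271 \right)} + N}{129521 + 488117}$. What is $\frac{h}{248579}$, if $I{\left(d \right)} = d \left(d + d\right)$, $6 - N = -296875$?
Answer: $\frac{443763}{153531836402} \approx 2.8904 \cdot 10^{-6}$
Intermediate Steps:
$N = 296881$ ($N = 6 - -296875 = 6 + 296875 = 296881$)
$I{\left(d \right)} = 2 d^{2}$ ($I{\left(d \right)} = d 2 d = 2 d^{2}$)
$h = \frac{443763}{617638}$ ($h = \frac{2 \left(-271\right)^{2} + 296881}{129521 + 488117} = \frac{2 \cdot 73441 + 296881}{617638} = \left(146882 + 296881\right) \frac{1}{617638} = 443763 \cdot \frac{1}{617638} = \frac{443763}{617638} \approx 0.71848$)
$\frac{h}{248579} = \frac{443763}{617638 \cdot 248579} = \frac{443763}{617638} \cdot \frac{1}{248579} = \frac{443763}{153531836402}$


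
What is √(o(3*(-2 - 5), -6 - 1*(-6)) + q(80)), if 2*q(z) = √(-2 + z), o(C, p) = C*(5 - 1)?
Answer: √(-336 + 2*√78)/2 ≈ 8.921*I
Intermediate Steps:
o(C, p) = 4*C (o(C, p) = C*4 = 4*C)
q(z) = √(-2 + z)/2
√(o(3*(-2 - 5), -6 - 1*(-6)) + q(80)) = √(4*(3*(-2 - 5)) + √(-2 + 80)/2) = √(4*(3*(-7)) + √78/2) = √(4*(-21) + √78/2) = √(-84 + √78/2)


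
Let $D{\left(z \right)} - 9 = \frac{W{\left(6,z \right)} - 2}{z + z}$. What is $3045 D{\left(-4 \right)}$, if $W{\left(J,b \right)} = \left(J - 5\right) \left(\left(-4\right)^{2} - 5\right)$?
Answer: $\frac{191835}{8} \approx 23979.0$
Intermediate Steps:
$W{\left(J,b \right)} = -55 + 11 J$ ($W{\left(J,b \right)} = \left(-5 + J\right) \left(16 - 5\right) = \left(-5 + J\right) 11 = -55 + 11 J$)
$D{\left(z \right)} = 9 + \frac{9}{2 z}$ ($D{\left(z \right)} = 9 + \frac{\left(-55 + 11 \cdot 6\right) - 2}{z + z} = 9 + \frac{\left(-55 + 66\right) - 2}{2 z} = 9 + \left(11 - 2\right) \frac{1}{2 z} = 9 + 9 \frac{1}{2 z} = 9 + \frac{9}{2 z}$)
$3045 D{\left(-4 \right)} = 3045 \left(9 + \frac{9}{2 \left(-4\right)}\right) = 3045 \left(9 + \frac{9}{2} \left(- \frac{1}{4}\right)\right) = 3045 \left(9 - \frac{9}{8}\right) = 3045 \cdot \frac{63}{8} = \frac{191835}{8}$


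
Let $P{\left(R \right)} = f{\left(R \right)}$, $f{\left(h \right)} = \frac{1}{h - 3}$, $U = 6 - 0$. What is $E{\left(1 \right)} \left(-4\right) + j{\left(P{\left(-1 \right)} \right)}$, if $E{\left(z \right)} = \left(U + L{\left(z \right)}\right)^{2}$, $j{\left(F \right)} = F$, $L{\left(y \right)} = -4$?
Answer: $- \frac{65}{4} \approx -16.25$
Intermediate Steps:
$U = 6$ ($U = 6 + 0 = 6$)
$f{\left(h \right)} = \frac{1}{-3 + h}$
$P{\left(R \right)} = \frac{1}{-3 + R}$
$E{\left(z \right)} = 4$ ($E{\left(z \right)} = \left(6 - 4\right)^{2} = 2^{2} = 4$)
$E{\left(1 \right)} \left(-4\right) + j{\left(P{\left(-1 \right)} \right)} = 4 \left(-4\right) + \frac{1}{-3 - 1} = -16 + \frac{1}{-4} = -16 - \frac{1}{4} = - \frac{65}{4}$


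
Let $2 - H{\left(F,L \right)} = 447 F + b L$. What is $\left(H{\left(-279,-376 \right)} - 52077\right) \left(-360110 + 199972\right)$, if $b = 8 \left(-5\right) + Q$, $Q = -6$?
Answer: $-8862357196$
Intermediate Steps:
$b = -46$ ($b = 8 \left(-5\right) - 6 = -40 - 6 = -46$)
$H{\left(F,L \right)} = 2 - 447 F + 46 L$ ($H{\left(F,L \right)} = 2 - \left(447 F - 46 L\right) = 2 - \left(- 46 L + 447 F\right) = 2 - 447 F + 46 L$)
$\left(H{\left(-279,-376 \right)} - 52077\right) \left(-360110 + 199972\right) = \left(\left(2 - -124713 + 46 \left(-376\right)\right) - 52077\right) \left(-360110 + 199972\right) = \left(\left(2 + 124713 - 17296\right) - 52077\right) \left(-160138\right) = \left(107419 - 52077\right) \left(-160138\right) = 55342 \left(-160138\right) = -8862357196$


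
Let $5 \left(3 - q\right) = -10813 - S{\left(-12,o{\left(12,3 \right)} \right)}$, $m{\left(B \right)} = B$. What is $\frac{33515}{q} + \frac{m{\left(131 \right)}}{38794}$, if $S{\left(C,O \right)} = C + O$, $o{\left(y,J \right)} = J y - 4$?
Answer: $\frac{3251162819}{210418656} \approx 15.451$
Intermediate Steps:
$o{\left(y,J \right)} = -4 + J y$
$q = \frac{10848}{5}$ ($q = 3 - \frac{-10813 - \left(-12 + \left(-4 + 3 \cdot 12\right)\right)}{5} = 3 - \frac{-10813 - \left(-12 + \left(-4 + 36\right)\right)}{5} = 3 - \frac{-10813 - \left(-12 + 32\right)}{5} = 3 - \frac{-10813 - 20}{5} = 3 - - \frac{10833}{5} = 3 + \frac{10833}{5} = \frac{10848}{5} \approx 2169.6$)
$\frac{33515}{q} + \frac{m{\left(131 \right)}}{38794} = \frac{33515}{\frac{10848}{5}} + \frac{131}{38794} = 33515 \cdot \frac{5}{10848} + 131 \cdot \frac{1}{38794} = \frac{167575}{10848} + \frac{131}{38794} = \frac{3251162819}{210418656}$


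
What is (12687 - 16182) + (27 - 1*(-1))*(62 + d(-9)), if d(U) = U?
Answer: -2011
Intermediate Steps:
(12687 - 16182) + (27 - 1*(-1))*(62 + d(-9)) = (12687 - 16182) + (27 - 1*(-1))*(62 - 9) = -3495 + (27 + 1)*53 = -3495 + 28*53 = -3495 + 1484 = -2011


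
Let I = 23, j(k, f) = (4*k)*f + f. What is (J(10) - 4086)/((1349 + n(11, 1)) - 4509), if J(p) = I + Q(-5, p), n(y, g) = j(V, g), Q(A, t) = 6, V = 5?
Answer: 4057/3139 ≈ 1.2924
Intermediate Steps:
j(k, f) = f + 4*f*k (j(k, f) = 4*f*k + f = f + 4*f*k)
n(y, g) = 21*g (n(y, g) = g*(1 + 4*5) = g*(1 + 20) = g*21 = 21*g)
J(p) = 29 (J(p) = 23 + 6 = 29)
(J(10) - 4086)/((1349 + n(11, 1)) - 4509) = (29 - 4086)/((1349 + 21*1) - 4509) = -4057/((1349 + 21) - 4509) = -4057/(1370 - 4509) = -4057/(-3139) = -4057*(-1/3139) = 4057/3139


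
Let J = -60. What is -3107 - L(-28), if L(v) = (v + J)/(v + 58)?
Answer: -46561/15 ≈ -3104.1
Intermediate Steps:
L(v) = (-60 + v)/(58 + v) (L(v) = (v - 60)/(v + 58) = (-60 + v)/(58 + v))
-3107 - L(-28) = -3107 - (-60 - 28)/(58 - 28) = -3107 - (-88)/30 = -3107 - 1*(-44/15) = -3107 + 44/15 = -46561/15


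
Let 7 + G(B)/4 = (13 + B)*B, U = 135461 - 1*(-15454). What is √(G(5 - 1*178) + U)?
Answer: √261607 ≈ 511.48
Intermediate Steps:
U = 150915 (U = 135461 + 15454 = 150915)
G(B) = -28 + 4*B*(13 + B) (G(B) = -28 + 4*((13 + B)*B) = -28 + 4*(B*(13 + B)) = -28 + 4*B*(13 + B))
√(G(5 - 1*178) + U) = √((-28 + 4*(5 - 1*178)² + 52*(5 - 1*178)) + 150915) = √((-28 + 4*(5 - 178)² + 52*(5 - 178)) + 150915) = √((-28 + 4*(-173)² + 52*(-173)) + 150915) = √((-28 + 4*29929 - 8996) + 150915) = √((-28 + 119716 - 8996) + 150915) = √(110692 + 150915) = √261607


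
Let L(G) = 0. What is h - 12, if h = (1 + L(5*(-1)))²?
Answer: -11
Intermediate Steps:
h = 1 (h = (1 + 0)² = 1² = 1)
h - 12 = 1 - 12 = -11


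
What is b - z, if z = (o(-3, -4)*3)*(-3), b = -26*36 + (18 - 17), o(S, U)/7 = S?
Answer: -1124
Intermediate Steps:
o(S, U) = 7*S
b = -935 (b = -936 + 1 = -935)
z = 189 (z = ((7*(-3))*3)*(-3) = -21*3*(-3) = -63*(-3) = 189)
b - z = -935 - 1*189 = -935 - 189 = -1124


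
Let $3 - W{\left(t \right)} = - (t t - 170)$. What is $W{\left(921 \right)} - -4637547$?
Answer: $5485621$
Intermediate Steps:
$W{\left(t \right)} = -167 + t^{2}$ ($W{\left(t \right)} = 3 - - (t t - 170) = 3 - - (t^{2} - 170) = 3 - - (-170 + t^{2}) = 3 - \left(170 - t^{2}\right) = 3 + \left(-170 + t^{2}\right) = -167 + t^{2}$)
$W{\left(921 \right)} - -4637547 = \left(-167 + 921^{2}\right) - -4637547 = \left(-167 + 848241\right) + 4637547 = 848074 + 4637547 = 5485621$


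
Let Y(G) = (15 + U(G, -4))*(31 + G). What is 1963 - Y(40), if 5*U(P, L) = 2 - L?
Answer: 4064/5 ≈ 812.80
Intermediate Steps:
U(P, L) = 2/5 - L/5 (U(P, L) = (2 - L)/5 = 2/5 - L/5)
Y(G) = 2511/5 + 81*G/5 (Y(G) = (15 + (2/5 - 1/5*(-4)))*(31 + G) = (15 + (2/5 + 4/5))*(31 + G) = (15 + 6/5)*(31 + G) = 81*(31 + G)/5 = 2511/5 + 81*G/5)
1963 - Y(40) = 1963 - (2511/5 + (81/5)*40) = 1963 - (2511/5 + 648) = 1963 - 1*5751/5 = 1963 - 5751/5 = 4064/5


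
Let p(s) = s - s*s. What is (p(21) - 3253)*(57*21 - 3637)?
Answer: 8962120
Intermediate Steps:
p(s) = s - s²
(p(21) - 3253)*(57*21 - 3637) = (21*(1 - 1*21) - 3253)*(57*21 - 3637) = (21*(1 - 21) - 3253)*(1197 - 3637) = (21*(-20) - 3253)*(-2440) = (-420 - 3253)*(-2440) = -3673*(-2440) = 8962120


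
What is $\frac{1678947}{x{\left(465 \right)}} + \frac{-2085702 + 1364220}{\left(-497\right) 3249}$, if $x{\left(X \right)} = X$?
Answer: $\frac{301268910469}{83428905} \approx 3611.1$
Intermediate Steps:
$\frac{1678947}{x{\left(465 \right)}} + \frac{-2085702 + 1364220}{\left(-497\right) 3249} = \frac{1678947}{465} + \frac{-2085702 + 1364220}{\left(-497\right) 3249} = 1678947 \cdot \frac{1}{465} - \frac{721482}{-1614753} = \frac{559649}{155} - - \frac{240494}{538251} = \frac{559649}{155} + \frac{240494}{538251} = \frac{301268910469}{83428905}$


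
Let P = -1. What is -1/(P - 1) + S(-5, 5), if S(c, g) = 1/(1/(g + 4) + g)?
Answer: 16/23 ≈ 0.69565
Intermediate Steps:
S(c, g) = 1/(g + 1/(4 + g)) (S(c, g) = 1/(1/(4 + g) + g) = 1/(g + 1/(4 + g)))
-1/(P - 1) + S(-5, 5) = -1/(-1 - 1) + (4 + 5)/(1 + 5**2 + 4*5) = -1/(-2) + 9/(1 + 25 + 20) = -1*(-1/2) + 9/46 = 1/2 + (1/46)*9 = 1/2 + 9/46 = 16/23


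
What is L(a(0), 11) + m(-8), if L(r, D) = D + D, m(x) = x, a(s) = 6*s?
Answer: 14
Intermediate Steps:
L(r, D) = 2*D
L(a(0), 11) + m(-8) = 2*11 - 8 = 22 - 8 = 14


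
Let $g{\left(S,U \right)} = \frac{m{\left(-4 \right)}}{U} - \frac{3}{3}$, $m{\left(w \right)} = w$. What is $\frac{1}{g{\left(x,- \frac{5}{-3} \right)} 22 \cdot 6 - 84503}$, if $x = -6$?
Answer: $- \frac{5}{424759} \approx -1.1771 \cdot 10^{-5}$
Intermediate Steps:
$g{\left(S,U \right)} = -1 - \frac{4}{U}$ ($g{\left(S,U \right)} = - \frac{4}{U} - \frac{3}{3} = - \frac{4}{U} - 1 = -1 - \frac{4}{U}$)
$\frac{1}{g{\left(x,- \frac{5}{-3} \right)} 22 \cdot 6 - 84503} = \frac{1}{\frac{-4 - - \frac{5}{-3}}{\left(-5\right) \frac{1}{-3}} \cdot 22 \cdot 6 - 84503} = \frac{1}{\frac{-4 - \left(-5\right) \left(- \frac{1}{3}\right)}{\left(-5\right) \left(- \frac{1}{3}\right)} 22 \cdot 6 - 84503} = \frac{1}{\frac{-4 - \frac{5}{3}}{\frac{5}{3}} \cdot 22 \cdot 6 - 84503} = \frac{1}{\frac{3 \left(-4 - \frac{5}{3}\right)}{5} \cdot 22 \cdot 6 - 84503} = \frac{1}{\frac{3}{5} \left(- \frac{17}{3}\right) 22 \cdot 6 - 84503} = \frac{1}{\left(- \frac{17}{5}\right) 22 \cdot 6 - 84503} = \frac{1}{\left(- \frac{374}{5}\right) 6 - 84503} = \frac{1}{- \frac{2244}{5} - 84503} = \frac{1}{- \frac{424759}{5}} = - \frac{5}{424759}$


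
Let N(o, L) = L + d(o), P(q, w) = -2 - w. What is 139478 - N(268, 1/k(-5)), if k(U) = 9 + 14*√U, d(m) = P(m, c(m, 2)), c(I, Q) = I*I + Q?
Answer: 224195657/1061 + 14*I*√5/1061 ≈ 2.1131e+5 + 0.029505*I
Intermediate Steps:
c(I, Q) = Q + I² (c(I, Q) = I² + Q = Q + I²)
d(m) = -4 - m² (d(m) = -2 - (2 + m²) = -2 + (-2 - m²) = -4 - m²)
N(o, L) = -4 + L - o² (N(o, L) = L + (-4 - o²) = -4 + L - o²)
139478 - N(268, 1/k(-5)) = 139478 - (-4 + 1/(9 + 14*√(-5)) - 1*268²) = 139478 - (-4 + 1/(9 + 14*(I*√5)) - 1*71824) = 139478 - (-4 + 1/(9 + 14*I*√5) - 71824) = 139478 - (-71828 + 1/(9 + 14*I*√5)) = 139478 + (71828 - 1/(9 + 14*I*√5)) = 211306 - 1/(9 + 14*I*√5)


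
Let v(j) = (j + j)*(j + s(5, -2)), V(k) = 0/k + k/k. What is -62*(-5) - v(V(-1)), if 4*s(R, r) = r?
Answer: 309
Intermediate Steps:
s(R, r) = r/4
V(k) = 1 (V(k) = 0 + 1 = 1)
v(j) = 2*j*(-1/2 + j) (v(j) = (j + j)*(j + (1/4)*(-2)) = (2*j)*(j - 1/2) = (2*j)*(-1/2 + j) = 2*j*(-1/2 + j))
-62*(-5) - v(V(-1)) = -62*(-5) - (-1 + 2*1) = -1*(-310) - (-1 + 2) = 310 - 1 = 309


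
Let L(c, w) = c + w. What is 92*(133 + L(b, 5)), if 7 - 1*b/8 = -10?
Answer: 25208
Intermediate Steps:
b = 136 (b = 56 - 8*(-10) = 56 + 80 = 136)
92*(133 + L(b, 5)) = 92*(133 + (136 + 5)) = 92*(133 + 141) = 92*274 = 25208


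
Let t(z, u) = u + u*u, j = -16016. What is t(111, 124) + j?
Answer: -516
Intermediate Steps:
t(z, u) = u + u²
t(111, 124) + j = 124*(1 + 124) - 16016 = 124*125 - 16016 = 15500 - 16016 = -516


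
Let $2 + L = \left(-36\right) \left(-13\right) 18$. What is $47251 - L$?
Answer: $38829$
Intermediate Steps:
$L = 8422$ ($L = -2 + \left(-36\right) \left(-13\right) 18 = -2 + 468 \cdot 18 = -2 + 8424 = 8422$)
$47251 - L = 47251 - 8422 = 38829$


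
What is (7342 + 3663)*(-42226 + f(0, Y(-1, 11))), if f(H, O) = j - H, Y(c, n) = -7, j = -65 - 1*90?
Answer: -466402905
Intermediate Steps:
j = -155 (j = -65 - 90 = -155)
f(H, O) = -155 - H
(7342 + 3663)*(-42226 + f(0, Y(-1, 11))) = (7342 + 3663)*(-42226 + (-155 - 1*0)) = 11005*(-42226 + (-155 + 0)) = 11005*(-42226 - 155) = 11005*(-42381) = -466402905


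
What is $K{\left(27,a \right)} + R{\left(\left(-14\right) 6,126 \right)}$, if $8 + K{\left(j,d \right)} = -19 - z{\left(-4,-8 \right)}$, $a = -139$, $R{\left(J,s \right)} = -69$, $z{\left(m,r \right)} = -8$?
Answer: $-88$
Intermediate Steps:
$K{\left(j,d \right)} = -19$ ($K{\left(j,d \right)} = -8 - 11 = -19$)
$K{\left(27,a \right)} + R{\left(\left(-14\right) 6,126 \right)} = -19 - 69 = -88$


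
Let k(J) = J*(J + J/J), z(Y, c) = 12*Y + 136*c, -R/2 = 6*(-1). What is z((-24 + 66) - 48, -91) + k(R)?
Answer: -12292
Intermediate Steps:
R = 12 (R = -12*(-1) = -2*(-6) = 12)
k(J) = J*(1 + J) (k(J) = J*(J + 1) = J*(1 + J))
z((-24 + 66) - 48, -91) + k(R) = (12*((-24 + 66) - 48) + 136*(-91)) + 12*(1 + 12) = (12*(42 - 48) - 12376) + 12*13 = (12*(-6) - 12376) + 156 = (-72 - 12376) + 156 = -12448 + 156 = -12292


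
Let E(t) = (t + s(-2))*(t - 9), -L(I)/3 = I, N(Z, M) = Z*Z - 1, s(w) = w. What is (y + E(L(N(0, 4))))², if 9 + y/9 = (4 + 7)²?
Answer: 1004004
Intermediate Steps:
N(Z, M) = -1 + Z² (N(Z, M) = Z² - 1 = -1 + Z²)
L(I) = -3*I
E(t) = (-9 + t)*(-2 + t) (E(t) = (t - 2)*(t - 9) = (-2 + t)*(-9 + t) = (-9 + t)*(-2 + t))
y = 1008 (y = -81 + 9*(4 + 7)² = -81 + 9*11² = -81 + 9*121 = -81 + 1089 = 1008)
(y + E(L(N(0, 4))))² = (1008 + (18 + (-3*(-1 + 0²))² - (-33)*(-1 + 0²)))² = (1008 + (18 + (-3*(-1 + 0))² - (-33)*(-1 + 0)))² = (1008 + (18 + (-3*(-1))² - (-33)*(-1)))² = (1008 + (18 + 3² - 11*3))² = (1008 + (18 + 9 - 33))² = (1008 - 6)² = 1002² = 1004004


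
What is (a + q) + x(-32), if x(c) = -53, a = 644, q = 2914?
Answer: 3505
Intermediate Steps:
(a + q) + x(-32) = (644 + 2914) - 53 = 3558 - 53 = 3505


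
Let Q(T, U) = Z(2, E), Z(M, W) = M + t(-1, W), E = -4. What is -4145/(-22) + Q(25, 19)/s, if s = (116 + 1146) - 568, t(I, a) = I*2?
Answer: 4145/22 ≈ 188.41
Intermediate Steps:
t(I, a) = 2*I
s = 694 (s = 1262 - 568 = 694)
Z(M, W) = -2 + M (Z(M, W) = M + 2*(-1) = M - 2 = -2 + M)
Q(T, U) = 0 (Q(T, U) = -2 + 2 = 0)
-4145/(-22) + Q(25, 19)/s = -4145/(-22) + 0/694 = -4145*(-1/22) + 0*(1/694) = 4145/22 + 0 = 4145/22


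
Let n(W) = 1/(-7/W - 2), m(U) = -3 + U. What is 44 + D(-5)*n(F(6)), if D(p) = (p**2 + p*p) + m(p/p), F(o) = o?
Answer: 548/19 ≈ 28.842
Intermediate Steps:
n(W) = 1/(-2 - 7/W)
D(p) = -2 + 2*p**2 (D(p) = (p**2 + p*p) + (-3 + p/p) = (p**2 + p**2) + (-3 + 1) = 2*p**2 - 2 = -2 + 2*p**2)
44 + D(-5)*n(F(6)) = 44 + (-2 + 2*(-5)**2)*(-1*6/(7 + 2*6)) = 44 + (-2 + 2*25)*(-1*6/(7 + 12)) = 44 + (-2 + 50)*(-1*6/19) = 44 + 48*(-1*6*1/19) = 44 + 48*(-6/19) = 44 - 288/19 = 548/19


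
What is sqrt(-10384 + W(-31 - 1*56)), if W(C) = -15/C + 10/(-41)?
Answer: I*sqrt(14680179929)/1189 ≈ 101.9*I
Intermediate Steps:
W(C) = -10/41 - 15/C (W(C) = -15/C + 10*(-1/41) = -15/C - 10/41 = -10/41 - 15/C)
sqrt(-10384 + W(-31 - 1*56)) = sqrt(-10384 + (-10/41 - 15/(-31 - 1*56))) = sqrt(-10384 + (-10/41 - 15/(-31 - 56))) = sqrt(-10384 + (-10/41 - 15/(-87))) = sqrt(-10384 + (-10/41 - 15*(-1/87))) = sqrt(-10384 + (-10/41 + 5/29)) = sqrt(-10384 - 85/1189) = sqrt(-12346661/1189) = I*sqrt(14680179929)/1189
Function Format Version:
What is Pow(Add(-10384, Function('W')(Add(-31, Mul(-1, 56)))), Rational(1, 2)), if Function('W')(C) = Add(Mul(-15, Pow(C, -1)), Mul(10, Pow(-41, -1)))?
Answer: Mul(Rational(1, 1189), I, Pow(14680179929, Rational(1, 2))) ≈ Mul(101.90, I)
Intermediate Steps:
Function('W')(C) = Add(Rational(-10, 41), Mul(-15, Pow(C, -1))) (Function('W')(C) = Add(Mul(-15, Pow(C, -1)), Mul(10, Rational(-1, 41))) = Add(Mul(-15, Pow(C, -1)), Rational(-10, 41)) = Add(Rational(-10, 41), Mul(-15, Pow(C, -1))))
Pow(Add(-10384, Function('W')(Add(-31, Mul(-1, 56)))), Rational(1, 2)) = Pow(Add(-10384, Add(Rational(-10, 41), Mul(-15, Pow(Add(-31, Mul(-1, 56)), -1)))), Rational(1, 2)) = Pow(Add(-10384, Add(Rational(-10, 41), Mul(-15, Pow(Add(-31, -56), -1)))), Rational(1, 2)) = Pow(Add(-10384, Add(Rational(-10, 41), Mul(-15, Pow(-87, -1)))), Rational(1, 2)) = Pow(Add(-10384, Add(Rational(-10, 41), Mul(-15, Rational(-1, 87)))), Rational(1, 2)) = Pow(Add(-10384, Add(Rational(-10, 41), Rational(5, 29))), Rational(1, 2)) = Pow(Add(-10384, Rational(-85, 1189)), Rational(1, 2)) = Pow(Rational(-12346661, 1189), Rational(1, 2)) = Mul(Rational(1, 1189), I, Pow(14680179929, Rational(1, 2)))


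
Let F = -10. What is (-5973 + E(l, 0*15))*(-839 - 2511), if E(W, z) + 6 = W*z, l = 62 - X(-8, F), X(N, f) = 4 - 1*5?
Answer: 20029650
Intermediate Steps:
X(N, f) = -1 (X(N, f) = 4 - 5 = -1)
l = 63 (l = 62 - 1*(-1) = 62 + 1 = 63)
E(W, z) = -6 + W*z
(-5973 + E(l, 0*15))*(-839 - 2511) = (-5973 + (-6 + 63*(0*15)))*(-839 - 2511) = (-5973 + (-6 + 63*0))*(-3350) = (-5973 + (-6 + 0))*(-3350) = (-5973 - 6)*(-3350) = -5979*(-3350) = 20029650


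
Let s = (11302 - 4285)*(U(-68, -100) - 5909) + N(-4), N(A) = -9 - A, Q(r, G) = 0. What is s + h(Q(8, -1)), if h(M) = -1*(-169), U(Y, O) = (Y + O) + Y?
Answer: -43119301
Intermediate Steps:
U(Y, O) = O + 2*Y (U(Y, O) = (O + Y) + Y = O + 2*Y)
h(M) = 169
s = -43119470 (s = (11302 - 4285)*((-100 + 2*(-68)) - 5909) + (-9 - 1*(-4)) = 7017*((-100 - 136) - 5909) + (-9 + 4) = 7017*(-236 - 5909) - 5 = 7017*(-6145) - 5 = -43119465 - 5 = -43119470)
s + h(Q(8, -1)) = -43119470 + 169 = -43119301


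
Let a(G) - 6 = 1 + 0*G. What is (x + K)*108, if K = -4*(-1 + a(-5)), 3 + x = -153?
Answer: -19440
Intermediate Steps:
x = -156 (x = -3 - 153 = -156)
a(G) = 7 (a(G) = 6 + (1 + 0*G) = 6 + (1 + 0) = 6 + 1 = 7)
K = -24 (K = -4*(-1 + 7) = -4*6 = -1*24 = -24)
(x + K)*108 = (-156 - 24)*108 = -180*108 = -19440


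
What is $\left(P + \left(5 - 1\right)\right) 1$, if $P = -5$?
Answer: $-1$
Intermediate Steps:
$\left(P + \left(5 - 1\right)\right) 1 = \left(-5 + \left(5 - 1\right)\right) 1 = \left(-5 + 4\right) 1 = \left(-1\right) 1 = -1$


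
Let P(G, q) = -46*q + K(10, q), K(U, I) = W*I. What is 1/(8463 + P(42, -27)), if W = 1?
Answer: 1/9678 ≈ 0.00010333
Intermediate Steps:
K(U, I) = I (K(U, I) = 1*I = I)
P(G, q) = -45*q (P(G, q) = -46*q + q = -45*q)
1/(8463 + P(42, -27)) = 1/(8463 - 45*(-27)) = 1/(8463 + 1215) = 1/9678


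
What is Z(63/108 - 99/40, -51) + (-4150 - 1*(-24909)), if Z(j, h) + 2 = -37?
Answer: 20720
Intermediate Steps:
Z(j, h) = -39 (Z(j, h) = -2 - 37 = -39)
Z(63/108 - 99/40, -51) + (-4150 - 1*(-24909)) = -39 + (-4150 - 1*(-24909)) = -39 + (-4150 + 24909) = -39 + 20759 = 20720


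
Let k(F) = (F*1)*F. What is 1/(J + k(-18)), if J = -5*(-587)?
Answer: 1/3259 ≈ 0.00030684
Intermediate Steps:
k(F) = F² (k(F) = F*F = F²)
J = 2935
1/(J + k(-18)) = 1/(2935 + (-18)²) = 1/(2935 + 324) = 1/3259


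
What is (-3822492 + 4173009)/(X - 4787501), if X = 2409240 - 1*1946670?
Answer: -350517/4324931 ≈ -0.081046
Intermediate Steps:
X = 462570 (X = 2409240 - 1946670 = 462570)
(-3822492 + 4173009)/(X - 4787501) = (-3822492 + 4173009)/(462570 - 4787501) = 350517/(-4324931) = 350517*(-1/4324931) = -350517/4324931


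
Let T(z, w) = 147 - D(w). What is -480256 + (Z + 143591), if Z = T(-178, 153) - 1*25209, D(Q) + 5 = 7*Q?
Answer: -362793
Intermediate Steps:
D(Q) = -5 + 7*Q
T(z, w) = 152 - 7*w (T(z, w) = 147 - (-5 + 7*w) = 147 + (5 - 7*w) = 152 - 7*w)
Z = -26128 (Z = (152 - 7*153) - 1*25209 = (152 - 1071) - 25209 = -919 - 25209 = -26128)
-480256 + (Z + 143591) = -480256 + (-26128 + 143591) = -480256 + 117463 = -362793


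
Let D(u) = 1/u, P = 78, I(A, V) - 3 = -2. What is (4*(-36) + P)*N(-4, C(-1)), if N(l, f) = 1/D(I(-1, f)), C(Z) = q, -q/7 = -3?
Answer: -66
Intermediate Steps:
I(A, V) = 1 (I(A, V) = 3 - 2 = 1)
q = 21 (q = -7*(-3) = 21)
C(Z) = 21
N(l, f) = 1 (N(l, f) = 1/(1/1) = 1/1 = 1)
(4*(-36) + P)*N(-4, C(-1)) = (4*(-36) + 78)*1 = (-144 + 78)*1 = -66*1 = -66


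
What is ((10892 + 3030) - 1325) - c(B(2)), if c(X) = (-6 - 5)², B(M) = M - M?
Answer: 12476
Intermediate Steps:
B(M) = 0
c(X) = 121 (c(X) = (-11)² = 121)
((10892 + 3030) - 1325) - c(B(2)) = ((10892 + 3030) - 1325) - 1*121 = (13922 - 1325) - 121 = 12597 - 121 = 12476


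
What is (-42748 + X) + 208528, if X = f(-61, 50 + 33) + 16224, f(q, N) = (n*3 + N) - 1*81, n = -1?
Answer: 182003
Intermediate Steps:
f(q, N) = -84 + N (f(q, N) = (-1*3 + N) - 1*81 = (-3 + N) - 81 = -84 + N)
X = 16223 (X = (-84 + (50 + 33)) + 16224 = (-84 + 83) + 16224 = -1 + 16224 = 16223)
(-42748 + X) + 208528 = (-42748 + 16223) + 208528 = -26525 + 208528 = 182003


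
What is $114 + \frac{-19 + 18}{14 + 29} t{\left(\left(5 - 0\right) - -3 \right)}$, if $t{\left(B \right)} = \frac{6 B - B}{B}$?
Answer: $\frac{4897}{43} \approx 113.88$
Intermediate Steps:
$t{\left(B \right)} = 5$ ($t{\left(B \right)} = \frac{5 B}{B} = 5$)
$114 + \frac{-19 + 18}{14 + 29} t{\left(\left(5 - 0\right) - -3 \right)} = 114 + \frac{-19 + 18}{14 + 29} \cdot 5 = 114 + - \frac{1}{43} \cdot 5 = 114 + \left(-1\right) \frac{1}{43} \cdot 5 = 114 - \frac{5}{43} = \frac{4897}{43}$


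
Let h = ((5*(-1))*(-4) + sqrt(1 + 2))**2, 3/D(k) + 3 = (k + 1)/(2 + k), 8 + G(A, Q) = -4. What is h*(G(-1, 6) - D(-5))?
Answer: -20553/5 - 408*sqrt(3) ≈ -4817.3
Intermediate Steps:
G(A, Q) = -12 (G(A, Q) = -8 - 4 = -12)
D(k) = 3/(-3 + (1 + k)/(2 + k)) (D(k) = 3/(-3 + (k + 1)/(2 + k)) = 3/(-3 + (1 + k)/(2 + k)))
h = (20 + sqrt(3))**2 (h = (-5*(-4) + sqrt(3))**2 = (20 + sqrt(3))**2 ≈ 472.28)
h*(G(-1, 6) - D(-5)) = (20 + sqrt(3))**2*(-12 - 3*(-2 - 1*(-5))/(5 + 2*(-5))) = (20 + sqrt(3))**2*(-12 - 3*(-2 + 5)/(5 - 10)) = (20 + sqrt(3))**2*(-12 - 3*3/(-5)) = (20 + sqrt(3))**2*(-12 - 3*(-1)*3/5) = (20 + sqrt(3))**2*(-12 - 1*(-9/5)) = (20 + sqrt(3))**2*(-12 + 9/5) = (20 + sqrt(3))**2*(-51/5) = -51*(20 + sqrt(3))**2/5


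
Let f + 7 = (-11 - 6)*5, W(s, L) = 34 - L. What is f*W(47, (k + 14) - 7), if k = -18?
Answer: -4140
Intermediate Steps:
f = -92 (f = -7 + (-11 - 6)*5 = -7 - 17*5 = -7 - 85 = -92)
f*W(47, (k + 14) - 7) = -92*(34 - ((-18 + 14) - 7)) = -92*(34 - (-4 - 7)) = -92*(34 - 1*(-11)) = -92*(34 + 11) = -92*45 = -4140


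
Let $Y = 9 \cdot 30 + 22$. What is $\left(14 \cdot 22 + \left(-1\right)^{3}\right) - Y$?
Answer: $15$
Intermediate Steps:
$Y = 292$ ($Y = 270 + 22 = 292$)
$\left(14 \cdot 22 + \left(-1\right)^{3}\right) - Y = \left(14 \cdot 22 + \left(-1\right)^{3}\right) - 292 = \left(308 - 1\right) - 292 = 307 - 292 = 15$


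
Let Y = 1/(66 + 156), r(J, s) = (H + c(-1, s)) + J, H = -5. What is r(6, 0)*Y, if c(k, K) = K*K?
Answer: 1/222 ≈ 0.0045045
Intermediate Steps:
c(k, K) = K**2
r(J, s) = -5 + J + s**2 (r(J, s) = (-5 + s**2) + J = -5 + J + s**2)
Y = 1/222 ≈ 0.0045045
r(6, 0)*Y = (-5 + 6 + 0**2)*(1/222) = (-5 + 6 + 0)*(1/222) = 1*(1/222) = 1/222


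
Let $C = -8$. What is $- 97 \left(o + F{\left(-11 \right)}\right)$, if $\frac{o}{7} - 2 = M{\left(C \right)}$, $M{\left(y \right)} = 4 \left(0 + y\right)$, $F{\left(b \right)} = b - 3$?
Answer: $21728$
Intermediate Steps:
$F{\left(b \right)} = -3 + b$
$M{\left(y \right)} = 4 y$
$o = -210$ ($o = 14 + 7 \cdot 4 \left(-8\right) = 14 + 7 \left(-32\right) = 14 - 224 = -210$)
$- 97 \left(o + F{\left(-11 \right)}\right) = - 97 \left(-210 - 14\right) = \left(-97\right) \left(-224\right) = 21728$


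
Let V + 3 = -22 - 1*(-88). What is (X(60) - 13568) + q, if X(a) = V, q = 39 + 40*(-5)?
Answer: -13666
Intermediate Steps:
q = -161 (q = 39 - 200 = -161)
V = 63 (V = -3 + (-22 - 1*(-88)) = -3 + (-22 + 88) = -3 + 66 = 63)
X(a) = 63
(X(60) - 13568) + q = (63 - 13568) - 161 = -13505 - 161 = -13666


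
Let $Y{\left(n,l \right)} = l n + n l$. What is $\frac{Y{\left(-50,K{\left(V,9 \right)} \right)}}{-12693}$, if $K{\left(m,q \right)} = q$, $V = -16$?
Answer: $\frac{300}{4231} \approx 0.070905$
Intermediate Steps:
$Y{\left(n,l \right)} = 2 l n$ ($Y{\left(n,l \right)} = l n + l n = 2 l n$)
$\frac{Y{\left(-50,K{\left(V,9 \right)} \right)}}{-12693} = \frac{2 \cdot 9 \left(-50\right)}{-12693} = \left(-900\right) \left(- \frac{1}{12693}\right) = \frac{300}{4231}$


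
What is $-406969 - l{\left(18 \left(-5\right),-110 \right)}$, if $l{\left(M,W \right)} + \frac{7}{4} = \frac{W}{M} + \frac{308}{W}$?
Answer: $- \frac{73253821}{180} \approx -4.0697 \cdot 10^{5}$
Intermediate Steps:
$l{\left(M,W \right)} = - \frac{7}{4} + \frac{308}{W} + \frac{W}{M}$ ($l{\left(M,W \right)} = - \frac{7}{4} + \left(\frac{W}{M} + \frac{308}{W}\right) = - \frac{7}{4} + \left(\frac{308}{W} + \frac{W}{M}\right) = - \frac{7}{4} + \frac{308}{W} + \frac{W}{M}$)
$-406969 - l{\left(18 \left(-5\right),-110 \right)} = -406969 - \left(- \frac{7}{4} + \frac{308}{-110} - \frac{110}{18 \left(-5\right)}\right) = -406969 - \left(- \frac{7}{4} + 308 \left(- \frac{1}{110}\right) - \frac{110}{-90}\right) = -406969 - \left(- \frac{7}{4} - \frac{14}{5} - - \frac{11}{9}\right) = -406969 - \left(- \frac{7}{4} - \frac{14}{5} + \frac{11}{9}\right) = -406969 - - \frac{599}{180} = -406969 + \frac{599}{180} = - \frac{73253821}{180}$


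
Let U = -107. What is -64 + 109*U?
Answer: -11727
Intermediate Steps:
-64 + 109*U = -64 + 109*(-107) = -64 - 11663 = -11727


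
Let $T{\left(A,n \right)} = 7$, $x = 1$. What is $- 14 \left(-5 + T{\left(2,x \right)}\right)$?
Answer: $-28$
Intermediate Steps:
$- 14 \left(-5 + T{\left(2,x \right)}\right) = - 14 \left(-5 + 7\right) = \left(-14\right) 2 = -28$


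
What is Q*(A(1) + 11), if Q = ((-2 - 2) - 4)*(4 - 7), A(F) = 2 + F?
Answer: 336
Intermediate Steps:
Q = 24 (Q = (-4 - 4)*(-3) = -8*(-3) = 24)
Q*(A(1) + 11) = 24*((2 + 1) + 11) = 24*(3 + 11) = 24*14 = 336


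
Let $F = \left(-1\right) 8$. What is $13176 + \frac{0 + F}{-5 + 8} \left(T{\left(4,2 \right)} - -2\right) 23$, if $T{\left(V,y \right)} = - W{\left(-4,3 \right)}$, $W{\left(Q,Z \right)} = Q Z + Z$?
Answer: $\frac{37504}{3} \approx 12501.0$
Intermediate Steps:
$F = -8$
$W{\left(Q,Z \right)} = Z + Q Z$
$T{\left(V,y \right)} = 9$ ($T{\left(V,y \right)} = - 3 \left(1 - 4\right) = - 3 \left(-3\right) = \left(-1\right) \left(-9\right) = 9$)
$13176 + \frac{0 + F}{-5 + 8} \left(T{\left(4,2 \right)} - -2\right) 23 = 13176 + \frac{0 - 8}{-5 + 8} \left(9 - -2\right) 23 = 13176 + - \frac{8}{3} \left(9 + 2\right) 23 = 13176 + \left(-8\right) \frac{1}{3} \cdot 11 \cdot 23 = 13176 + \left(- \frac{8}{3}\right) 11 \cdot 23 = 13176 - \frac{2024}{3} = \frac{37504}{3}$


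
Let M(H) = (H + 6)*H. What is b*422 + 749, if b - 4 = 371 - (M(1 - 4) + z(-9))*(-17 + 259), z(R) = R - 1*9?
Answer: 2916347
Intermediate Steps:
M(H) = H*(6 + H) (M(H) = (6 + H)*H = H*(6 + H))
z(R) = -9 + R (z(R) = R - 9 = -9 + R)
b = 6909 (b = 4 + (371 - ((1 - 4)*(6 + (1 - 4)) + (-9 - 9))*(-17 + 259)) = 4 + (371 - (-3*(6 - 3) - 18)*242) = 4 + (371 - (-3*3 - 18)*242) = 4 + (371 - (-9 - 18)*242) = 4 + (371 - (-27)*242) = 4 + (371 - 1*(-6534)) = 4 + (371 + 6534) = 4 + 6905 = 6909)
b*422 + 749 = 6909*422 + 749 = 2915598 + 749 = 2916347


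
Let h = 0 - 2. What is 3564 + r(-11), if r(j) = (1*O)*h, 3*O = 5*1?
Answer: 10682/3 ≈ 3560.7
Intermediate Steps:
h = -2
O = 5/3 (O = (5*1)/3 = (⅓)*5 = 5/3 ≈ 1.6667)
r(j) = -10/3 (r(j) = (1*(5/3))*(-2) = (5/3)*(-2) = -10/3)
3564 + r(-11) = 3564 - 10/3 = 10682/3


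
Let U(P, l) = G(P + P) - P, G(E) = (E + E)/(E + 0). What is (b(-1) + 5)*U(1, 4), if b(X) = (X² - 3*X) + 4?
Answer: 13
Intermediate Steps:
G(E) = 2 (G(E) = (2*E)/E = 2)
U(P, l) = 2 - P
b(X) = 4 + X² - 3*X
(b(-1) + 5)*U(1, 4) = ((4 + (-1)² - 3*(-1)) + 5)*(2 - 1*1) = ((4 + 1 + 3) + 5)*(2 - 1) = (8 + 5)*1 = 13*1 = 13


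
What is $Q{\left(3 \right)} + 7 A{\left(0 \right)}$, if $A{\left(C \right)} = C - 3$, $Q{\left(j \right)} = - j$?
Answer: $-24$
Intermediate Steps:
$A{\left(C \right)} = -3 + C$
$Q{\left(3 \right)} + 7 A{\left(0 \right)} = \left(-1\right) 3 + 7 \left(-3 + 0\right) = -3 + 7 \left(-3\right) = -3 - 21 = -24$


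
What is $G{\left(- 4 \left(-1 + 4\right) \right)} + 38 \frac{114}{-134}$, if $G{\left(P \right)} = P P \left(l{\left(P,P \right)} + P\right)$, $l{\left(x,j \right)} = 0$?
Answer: $- \frac{117942}{67} \approx -1760.3$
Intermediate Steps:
$G{\left(P \right)} = P^{3}$ ($G{\left(P \right)} = P P \left(0 + P\right) = P^{2} P = P^{3}$)
$G{\left(- 4 \left(-1 + 4\right) \right)} + 38 \frac{114}{-134} = \left(- 4 \left(-1 + 4\right)\right)^{3} + 38 \frac{114}{-134} = \left(\left(-4\right) 3\right)^{3} + 38 \cdot 114 \left(- \frac{1}{134}\right) = \left(-12\right)^{3} + 38 \left(- \frac{57}{67}\right) = -1728 - \frac{2166}{67} = - \frac{117942}{67}$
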